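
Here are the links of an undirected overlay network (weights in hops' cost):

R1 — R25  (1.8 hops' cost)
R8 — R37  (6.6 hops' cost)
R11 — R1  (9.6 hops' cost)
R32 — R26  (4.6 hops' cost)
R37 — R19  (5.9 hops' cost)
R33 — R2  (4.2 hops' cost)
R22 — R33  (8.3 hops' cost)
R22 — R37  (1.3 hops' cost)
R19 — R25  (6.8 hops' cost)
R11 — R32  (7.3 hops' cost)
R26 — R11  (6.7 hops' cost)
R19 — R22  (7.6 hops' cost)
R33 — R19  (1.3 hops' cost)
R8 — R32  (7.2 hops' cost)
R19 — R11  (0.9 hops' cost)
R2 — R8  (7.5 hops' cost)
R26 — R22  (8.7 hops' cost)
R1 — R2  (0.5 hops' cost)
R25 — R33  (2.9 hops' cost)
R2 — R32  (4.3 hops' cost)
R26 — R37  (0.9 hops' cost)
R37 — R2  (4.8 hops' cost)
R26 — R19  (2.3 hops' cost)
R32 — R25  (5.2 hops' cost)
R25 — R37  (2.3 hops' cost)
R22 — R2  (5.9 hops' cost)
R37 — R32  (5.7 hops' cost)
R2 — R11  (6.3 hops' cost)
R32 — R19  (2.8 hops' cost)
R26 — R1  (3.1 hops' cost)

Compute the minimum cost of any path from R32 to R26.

4.6 hops' cost

Running Dijkstra from R32:
R32: 0
R19: 2.8  (via R32)
R11: 3.7  (via R19)
R33: 4.1  (via R19)
R2: 4.3  (via R32)
R26: 4.6  (via R32)
Shortest route: R32 → R26 = 4.6 hops' cost.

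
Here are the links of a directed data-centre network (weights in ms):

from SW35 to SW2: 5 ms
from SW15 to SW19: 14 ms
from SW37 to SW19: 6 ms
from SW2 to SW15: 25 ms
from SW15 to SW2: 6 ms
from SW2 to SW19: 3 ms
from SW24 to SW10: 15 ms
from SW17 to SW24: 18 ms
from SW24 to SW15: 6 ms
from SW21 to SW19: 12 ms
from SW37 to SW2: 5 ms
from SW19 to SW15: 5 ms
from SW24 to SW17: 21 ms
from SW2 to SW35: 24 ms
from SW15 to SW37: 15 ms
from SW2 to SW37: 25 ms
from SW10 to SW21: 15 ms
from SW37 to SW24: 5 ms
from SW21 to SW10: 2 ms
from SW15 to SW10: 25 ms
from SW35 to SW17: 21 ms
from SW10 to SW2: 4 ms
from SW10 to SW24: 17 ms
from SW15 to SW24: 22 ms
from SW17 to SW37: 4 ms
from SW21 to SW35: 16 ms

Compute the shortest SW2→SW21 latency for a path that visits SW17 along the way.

Shortest SW2→SW17: SW2–SW35–SW17 = 45
Shortest SW17→SW21: SW17–SW37–SW24–SW10–SW21 = 39
Total via SW17: 45 + 39 = 84 ms.

84 ms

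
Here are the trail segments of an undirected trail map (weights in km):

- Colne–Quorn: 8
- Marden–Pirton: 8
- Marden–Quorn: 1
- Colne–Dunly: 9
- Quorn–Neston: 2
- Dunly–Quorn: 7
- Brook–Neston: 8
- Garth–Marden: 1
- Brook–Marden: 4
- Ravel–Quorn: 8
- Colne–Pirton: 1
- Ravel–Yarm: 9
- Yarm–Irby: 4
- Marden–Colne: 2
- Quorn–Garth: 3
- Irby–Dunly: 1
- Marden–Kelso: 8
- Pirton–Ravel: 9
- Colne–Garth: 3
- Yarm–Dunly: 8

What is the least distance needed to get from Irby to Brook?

Shortest distances from Irby:
Irby: 0
Dunly: 1  (via Irby)
Yarm: 4  (via Irby)
Quorn: 8  (via Dunly)
Marden: 9  (via Quorn)
Neston: 10  (via Quorn)
Colne: 10  (via Dunly)
Garth: 10  (via Marden)
Pirton: 11  (via Colne)
Brook: 13  (via Marden)
Shortest route: Irby → Dunly → Quorn → Marden → Brook = 13 km.

13 km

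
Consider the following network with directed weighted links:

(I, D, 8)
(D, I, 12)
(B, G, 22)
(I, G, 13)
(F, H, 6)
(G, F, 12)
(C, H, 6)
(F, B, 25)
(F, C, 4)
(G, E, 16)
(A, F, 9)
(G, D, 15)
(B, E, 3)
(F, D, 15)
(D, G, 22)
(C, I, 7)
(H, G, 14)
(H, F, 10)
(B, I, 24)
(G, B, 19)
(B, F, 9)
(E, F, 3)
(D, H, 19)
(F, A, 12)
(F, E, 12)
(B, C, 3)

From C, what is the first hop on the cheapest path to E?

Candidate routes:
C → H → G → E: 6+14+16 = 36
C → H → F → E: 6+10+12 = 28
The minimum is 28 via C → H → F → E.
So from C the first move is to H.

H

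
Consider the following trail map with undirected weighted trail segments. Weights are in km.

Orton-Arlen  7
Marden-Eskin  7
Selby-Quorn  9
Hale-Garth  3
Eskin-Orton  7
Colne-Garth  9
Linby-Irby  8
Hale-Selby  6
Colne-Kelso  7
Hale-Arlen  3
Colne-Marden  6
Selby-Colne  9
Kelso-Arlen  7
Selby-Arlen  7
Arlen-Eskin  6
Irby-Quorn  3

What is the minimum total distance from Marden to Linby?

35 km

Compare a few routes:
Marden–Colne–Garth–Hale–Selby–Quorn–Irby–Linby: 6+9+3+6+9+3+8 = 44
Marden–Eskin–Arlen–Hale–Selby–Quorn–Irby–Linby: 7+6+3+6+9+3+8 = 42
Marden–Eskin–Arlen–Selby–Quorn–Irby–Linby: 7+6+7+9+3+8 = 40
Marden–Colne–Selby–Quorn–Irby–Linby: 6+9+9+3+8 = 35
Cheapest is Marden–Colne–Selby–Quorn–Irby–Linby at 35 km.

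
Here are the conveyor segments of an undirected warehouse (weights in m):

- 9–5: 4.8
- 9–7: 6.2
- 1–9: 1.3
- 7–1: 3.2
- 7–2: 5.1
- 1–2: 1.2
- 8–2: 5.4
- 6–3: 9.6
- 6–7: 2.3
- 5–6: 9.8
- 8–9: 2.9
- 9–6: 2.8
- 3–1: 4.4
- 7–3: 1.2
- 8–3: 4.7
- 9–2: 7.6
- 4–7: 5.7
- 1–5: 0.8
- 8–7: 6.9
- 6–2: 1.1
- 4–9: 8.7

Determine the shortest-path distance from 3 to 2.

Enumerating some paths:
3 → 7 → 6 → 2: 1.2+2.3+1.1 = 4.6
3 → 7 → 1 → 2: 1.2+3.2+1.2 = 5.6
Cheapest is 3 → 7 → 6 → 2 at 4.6 m.

4.6 m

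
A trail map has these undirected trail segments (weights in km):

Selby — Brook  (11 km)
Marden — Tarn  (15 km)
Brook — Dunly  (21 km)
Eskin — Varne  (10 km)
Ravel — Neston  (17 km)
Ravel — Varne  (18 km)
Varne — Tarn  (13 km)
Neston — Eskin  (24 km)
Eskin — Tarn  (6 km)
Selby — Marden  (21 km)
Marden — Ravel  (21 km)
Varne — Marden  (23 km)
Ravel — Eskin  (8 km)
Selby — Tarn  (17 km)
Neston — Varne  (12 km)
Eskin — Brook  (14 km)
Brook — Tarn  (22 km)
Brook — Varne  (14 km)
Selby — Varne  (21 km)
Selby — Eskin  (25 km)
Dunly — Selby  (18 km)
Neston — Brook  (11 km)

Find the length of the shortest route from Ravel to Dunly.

43 km

Running Dijkstra from Ravel:
Ravel: 0
Eskin: 8  (via Ravel)
Tarn: 14  (via Eskin)
Neston: 17  (via Ravel)
Varne: 18  (via Ravel)
Marden: 21  (via Ravel)
Brook: 22  (via Eskin)
Selby: 31  (via Tarn)
Dunly: 43  (via Brook)
Shortest route: Ravel–Eskin–Brook–Dunly = 43 km.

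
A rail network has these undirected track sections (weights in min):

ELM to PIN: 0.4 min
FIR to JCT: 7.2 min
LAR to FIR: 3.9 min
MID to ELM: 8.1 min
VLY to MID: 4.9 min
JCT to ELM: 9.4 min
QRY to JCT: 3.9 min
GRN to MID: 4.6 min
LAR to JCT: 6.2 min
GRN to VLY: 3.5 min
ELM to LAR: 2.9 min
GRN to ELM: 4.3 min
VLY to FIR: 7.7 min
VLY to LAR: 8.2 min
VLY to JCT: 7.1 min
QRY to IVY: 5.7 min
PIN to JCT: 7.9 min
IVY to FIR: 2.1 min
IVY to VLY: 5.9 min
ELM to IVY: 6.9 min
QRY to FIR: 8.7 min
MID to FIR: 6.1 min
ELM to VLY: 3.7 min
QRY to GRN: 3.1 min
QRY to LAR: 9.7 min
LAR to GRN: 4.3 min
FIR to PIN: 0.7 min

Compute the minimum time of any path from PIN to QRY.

Enumerating some paths:
PIN → FIR → IVY → QRY: 0.7+2.1+5.7 = 8.5
PIN → ELM → GRN → QRY: 0.4+4.3+3.1 = 7.8
The minimum is 7.8 min via PIN → ELM → GRN → QRY.

7.8 min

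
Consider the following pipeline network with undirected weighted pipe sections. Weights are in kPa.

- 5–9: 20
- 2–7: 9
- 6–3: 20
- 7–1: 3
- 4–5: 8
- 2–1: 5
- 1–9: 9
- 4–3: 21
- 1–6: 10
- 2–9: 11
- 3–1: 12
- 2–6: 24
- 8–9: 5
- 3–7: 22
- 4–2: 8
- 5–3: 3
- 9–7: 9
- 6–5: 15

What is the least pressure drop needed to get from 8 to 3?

26 kPa

Candidate routes:
8 → 9 → 7 → 1 → 3: 5+9+3+12 = 29
8 → 9 → 1 → 3: 5+9+12 = 26
8 → 9 → 5 → 3: 5+20+3 = 28
Cheapest is 8 → 9 → 1 → 3 at 26 kPa.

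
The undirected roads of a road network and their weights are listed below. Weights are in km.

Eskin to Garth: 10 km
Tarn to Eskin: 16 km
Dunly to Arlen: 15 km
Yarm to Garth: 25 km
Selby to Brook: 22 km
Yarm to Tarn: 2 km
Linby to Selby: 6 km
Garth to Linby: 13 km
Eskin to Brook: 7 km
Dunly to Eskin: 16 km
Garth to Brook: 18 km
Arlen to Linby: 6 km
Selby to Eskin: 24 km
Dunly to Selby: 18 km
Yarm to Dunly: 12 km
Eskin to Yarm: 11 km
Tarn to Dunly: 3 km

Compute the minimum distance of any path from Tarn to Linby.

Shortest distances from Tarn:
Tarn: 0
Yarm: 2  (via Tarn)
Dunly: 3  (via Tarn)
Eskin: 13  (via Yarm)
Arlen: 18  (via Dunly)
Brook: 20  (via Eskin)
Selby: 21  (via Dunly)
Garth: 23  (via Eskin)
Linby: 24  (via Arlen)
Shortest route: Tarn → Dunly → Arlen → Linby = 24 km.

24 km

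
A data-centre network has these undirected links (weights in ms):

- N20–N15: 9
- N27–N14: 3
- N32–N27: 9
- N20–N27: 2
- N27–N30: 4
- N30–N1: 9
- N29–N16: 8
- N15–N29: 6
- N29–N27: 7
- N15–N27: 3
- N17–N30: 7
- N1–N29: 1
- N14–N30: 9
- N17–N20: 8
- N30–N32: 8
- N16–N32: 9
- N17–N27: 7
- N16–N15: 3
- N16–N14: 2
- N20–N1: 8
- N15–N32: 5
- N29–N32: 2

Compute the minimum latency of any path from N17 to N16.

12 ms

Enumerating some paths:
N17 - N27 - N14 - N16: 7+3+2 = 12
N17 - N27 - N15 - N16: 7+3+3 = 13
Cheapest is N17 - N27 - N14 - N16 at 12 ms.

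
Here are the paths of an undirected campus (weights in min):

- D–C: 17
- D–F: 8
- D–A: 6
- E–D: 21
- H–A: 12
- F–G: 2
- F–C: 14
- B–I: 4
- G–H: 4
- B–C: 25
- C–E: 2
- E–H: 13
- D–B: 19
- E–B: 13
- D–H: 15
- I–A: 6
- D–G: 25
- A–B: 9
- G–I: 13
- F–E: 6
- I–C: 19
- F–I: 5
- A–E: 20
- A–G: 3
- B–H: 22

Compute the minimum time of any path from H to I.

Candidate routes:
H–A–I: 12+6 = 18
H–G–I: 4+13 = 17
H–G–A–I: 4+3+6 = 13
H–G–F–I: 4+2+5 = 11
The minimum is 11 min via H–G–F–I.

11 min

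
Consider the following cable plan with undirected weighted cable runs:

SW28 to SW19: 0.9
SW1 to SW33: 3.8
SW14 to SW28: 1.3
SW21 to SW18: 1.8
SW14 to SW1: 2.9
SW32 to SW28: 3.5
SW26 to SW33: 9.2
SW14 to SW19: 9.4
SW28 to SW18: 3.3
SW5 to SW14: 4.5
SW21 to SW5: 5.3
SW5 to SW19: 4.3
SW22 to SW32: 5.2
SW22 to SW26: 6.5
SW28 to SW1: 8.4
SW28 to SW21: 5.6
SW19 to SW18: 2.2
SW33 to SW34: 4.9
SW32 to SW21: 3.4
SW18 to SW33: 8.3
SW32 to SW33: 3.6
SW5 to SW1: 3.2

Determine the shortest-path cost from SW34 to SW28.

Shortest distances from SW34:
SW34: 0
SW33: 4.9  (via SW34)
SW32: 8.5  (via SW33)
SW1: 8.7  (via SW33)
SW14: 11.6  (via SW1)
SW21: 11.9  (via SW32)
SW5: 11.9  (via SW1)
SW28: 12  (via SW32)
Shortest route: SW34 → SW33 → SW32 → SW28 = 12.

12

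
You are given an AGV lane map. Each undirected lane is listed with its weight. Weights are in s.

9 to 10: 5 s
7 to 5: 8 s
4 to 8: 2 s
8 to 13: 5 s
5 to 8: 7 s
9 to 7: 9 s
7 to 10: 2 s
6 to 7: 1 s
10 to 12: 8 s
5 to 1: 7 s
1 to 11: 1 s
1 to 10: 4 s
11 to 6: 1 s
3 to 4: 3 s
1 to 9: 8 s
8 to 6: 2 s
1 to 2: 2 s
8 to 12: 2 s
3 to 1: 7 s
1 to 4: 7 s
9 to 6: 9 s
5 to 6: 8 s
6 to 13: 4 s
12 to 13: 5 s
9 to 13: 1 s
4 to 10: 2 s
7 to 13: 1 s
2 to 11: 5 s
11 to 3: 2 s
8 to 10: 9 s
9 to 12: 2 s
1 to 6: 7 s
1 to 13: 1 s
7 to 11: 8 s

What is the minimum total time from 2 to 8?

Running Dijkstra from 2:
2: 0
1: 2  (via 2)
11: 3  (via 1)
13: 3  (via 1)
6: 4  (via 11)
7: 4  (via 13)
9: 4  (via 13)
3: 5  (via 11)
8: 6  (via 6)
Shortest route: 2–1–11–6–8 = 6 s.

6 s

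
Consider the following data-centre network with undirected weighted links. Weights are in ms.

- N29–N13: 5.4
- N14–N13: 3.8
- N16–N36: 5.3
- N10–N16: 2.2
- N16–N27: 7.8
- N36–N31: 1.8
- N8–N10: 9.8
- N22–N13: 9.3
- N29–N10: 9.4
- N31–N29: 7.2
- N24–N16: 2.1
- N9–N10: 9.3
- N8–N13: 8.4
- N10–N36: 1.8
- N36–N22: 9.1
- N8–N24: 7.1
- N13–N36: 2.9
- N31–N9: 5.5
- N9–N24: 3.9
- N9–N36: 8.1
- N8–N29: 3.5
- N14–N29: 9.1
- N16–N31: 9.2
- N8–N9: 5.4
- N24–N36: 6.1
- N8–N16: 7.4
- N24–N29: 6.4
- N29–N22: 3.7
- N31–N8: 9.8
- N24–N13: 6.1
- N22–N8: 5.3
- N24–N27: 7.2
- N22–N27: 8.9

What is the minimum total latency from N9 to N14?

13.8 ms

Compare a few routes:
N9 → N36 → N13 → N14: 8.1+2.9+3.8 = 14.8
N9 → N24 → N13 → N14: 3.9+6.1+3.8 = 13.8
N9 → N31 → N36 → N13 → N14: 5.5+1.8+2.9+3.8 = 14
Cheapest is N9 → N24 → N13 → N14 at 13.8 ms.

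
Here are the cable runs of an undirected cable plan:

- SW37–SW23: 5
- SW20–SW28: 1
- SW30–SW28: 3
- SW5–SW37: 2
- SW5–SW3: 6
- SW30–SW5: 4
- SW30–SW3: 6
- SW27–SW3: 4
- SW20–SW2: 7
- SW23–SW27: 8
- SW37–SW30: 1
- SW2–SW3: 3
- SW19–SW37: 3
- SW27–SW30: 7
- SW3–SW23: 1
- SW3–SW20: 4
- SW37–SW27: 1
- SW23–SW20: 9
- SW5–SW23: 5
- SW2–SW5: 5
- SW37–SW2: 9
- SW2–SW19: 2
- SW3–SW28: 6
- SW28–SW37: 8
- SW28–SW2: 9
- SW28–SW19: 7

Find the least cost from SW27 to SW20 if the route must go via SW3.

Shortest SW27→SW3: SW27 → SW3 = 4
Best SW3 to SW20: SW3 → SW20 costing 4
Total via SW3: 4 + 4 = 8.

8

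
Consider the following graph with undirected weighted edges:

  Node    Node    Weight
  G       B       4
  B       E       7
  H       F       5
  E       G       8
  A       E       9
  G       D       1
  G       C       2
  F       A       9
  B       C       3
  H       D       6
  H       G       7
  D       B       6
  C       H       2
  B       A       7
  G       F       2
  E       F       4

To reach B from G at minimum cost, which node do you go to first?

Compare a few routes:
G–D–B: 1+6 = 7
G–C–B: 2+3 = 5
G–B: 4 = 4
Cheapest is G–B at 4.
So from G the first move is to B.

B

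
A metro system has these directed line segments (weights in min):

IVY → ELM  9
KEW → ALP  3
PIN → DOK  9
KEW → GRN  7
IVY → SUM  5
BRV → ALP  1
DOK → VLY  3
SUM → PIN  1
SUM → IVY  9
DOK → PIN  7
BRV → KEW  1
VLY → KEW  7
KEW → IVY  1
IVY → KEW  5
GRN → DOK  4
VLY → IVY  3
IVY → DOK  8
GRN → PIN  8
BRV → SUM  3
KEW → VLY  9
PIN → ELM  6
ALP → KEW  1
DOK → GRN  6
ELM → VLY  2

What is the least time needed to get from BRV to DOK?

Candidate routes:
BRV - ALP - KEW - IVY - DOK: 1+1+1+8 = 11
BRV - KEW - IVY - DOK: 1+1+8 = 10
BRV - KEW - GRN - DOK: 1+7+4 = 12
The minimum is 10 min via BRV - KEW - IVY - DOK.

10 min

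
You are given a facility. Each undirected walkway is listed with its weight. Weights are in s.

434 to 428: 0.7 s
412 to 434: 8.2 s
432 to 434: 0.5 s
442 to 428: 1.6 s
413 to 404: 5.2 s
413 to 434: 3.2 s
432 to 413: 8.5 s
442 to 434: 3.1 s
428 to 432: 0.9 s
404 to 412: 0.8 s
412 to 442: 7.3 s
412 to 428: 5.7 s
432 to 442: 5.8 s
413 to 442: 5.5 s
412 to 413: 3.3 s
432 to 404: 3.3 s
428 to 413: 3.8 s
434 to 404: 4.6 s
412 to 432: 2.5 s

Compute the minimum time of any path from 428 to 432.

Candidate routes:
428 → 434 → 432: 0.7+0.5 = 1.2
428 → 432: 0.9 = 0.9
The minimum is 0.9 s via 428 → 432.

0.9 s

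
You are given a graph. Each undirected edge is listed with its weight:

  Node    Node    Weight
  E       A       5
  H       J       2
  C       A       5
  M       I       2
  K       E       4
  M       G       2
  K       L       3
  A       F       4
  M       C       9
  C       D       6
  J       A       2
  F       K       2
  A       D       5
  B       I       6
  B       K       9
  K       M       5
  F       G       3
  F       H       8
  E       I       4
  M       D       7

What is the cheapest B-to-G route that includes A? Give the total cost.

22

Best B to A: B–I–E–A costing 15
Best A to G: A–F–G costing 7
Total via A: 15 + 7 = 22.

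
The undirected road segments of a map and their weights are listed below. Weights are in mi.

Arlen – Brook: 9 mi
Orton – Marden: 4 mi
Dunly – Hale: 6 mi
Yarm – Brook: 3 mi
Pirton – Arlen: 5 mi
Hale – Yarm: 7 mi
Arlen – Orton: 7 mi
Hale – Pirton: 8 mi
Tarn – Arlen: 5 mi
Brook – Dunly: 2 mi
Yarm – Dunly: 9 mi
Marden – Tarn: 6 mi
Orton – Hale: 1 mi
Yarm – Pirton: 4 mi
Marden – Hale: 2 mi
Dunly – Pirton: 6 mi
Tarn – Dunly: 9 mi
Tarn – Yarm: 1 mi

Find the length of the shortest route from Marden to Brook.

Running Dijkstra from Marden:
Marden: 0
Hale: 2  (via Marden)
Orton: 3  (via Hale)
Tarn: 6  (via Marden)
Yarm: 7  (via Tarn)
Dunly: 8  (via Hale)
Pirton: 10  (via Hale)
Arlen: 10  (via Orton)
Brook: 10  (via Yarm)
Shortest route: Marden–Tarn–Yarm–Brook = 10 mi.

10 mi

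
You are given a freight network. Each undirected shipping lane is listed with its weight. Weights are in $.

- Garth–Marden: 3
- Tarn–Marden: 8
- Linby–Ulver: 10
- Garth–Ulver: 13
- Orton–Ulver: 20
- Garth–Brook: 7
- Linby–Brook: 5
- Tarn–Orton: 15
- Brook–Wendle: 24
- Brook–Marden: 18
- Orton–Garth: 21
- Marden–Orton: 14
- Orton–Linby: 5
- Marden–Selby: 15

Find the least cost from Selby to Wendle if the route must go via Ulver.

$70

Shortest Selby→Ulver: Selby → Marden → Garth → Ulver = 31
Best Ulver to Wendle: Ulver → Linby → Brook → Wendle costing 39
Total via Ulver: 31 + 39 = $70.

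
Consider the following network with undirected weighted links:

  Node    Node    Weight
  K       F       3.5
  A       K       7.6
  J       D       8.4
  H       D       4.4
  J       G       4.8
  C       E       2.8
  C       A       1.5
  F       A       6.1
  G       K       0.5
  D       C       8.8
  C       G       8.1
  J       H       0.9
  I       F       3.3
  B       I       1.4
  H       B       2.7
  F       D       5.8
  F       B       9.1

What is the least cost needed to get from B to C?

12.3

Shortest distances from B:
B: 0
I: 1.4  (via B)
H: 2.7  (via B)
J: 3.6  (via H)
F: 4.7  (via I)
D: 7.1  (via H)
K: 8.2  (via F)
G: 8.4  (via J)
A: 10.8  (via F)
C: 12.3  (via A)
Shortest route: B → I → F → A → C = 12.3.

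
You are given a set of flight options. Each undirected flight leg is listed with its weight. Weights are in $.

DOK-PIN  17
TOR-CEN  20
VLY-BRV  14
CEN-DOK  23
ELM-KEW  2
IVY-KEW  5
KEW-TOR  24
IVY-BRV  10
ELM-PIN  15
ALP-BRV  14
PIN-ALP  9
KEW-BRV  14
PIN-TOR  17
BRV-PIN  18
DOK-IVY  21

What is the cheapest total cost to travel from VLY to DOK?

Candidate routes:
VLY - BRV - ALP - PIN - DOK: 14+14+9+17 = 54
VLY - BRV - PIN - DOK: 14+18+17 = 49
VLY - BRV - IVY - DOK: 14+10+21 = 45
VLY - BRV - KEW - IVY - DOK: 14+14+5+21 = 54
Cheapest is VLY - BRV - IVY - DOK at $45.

$45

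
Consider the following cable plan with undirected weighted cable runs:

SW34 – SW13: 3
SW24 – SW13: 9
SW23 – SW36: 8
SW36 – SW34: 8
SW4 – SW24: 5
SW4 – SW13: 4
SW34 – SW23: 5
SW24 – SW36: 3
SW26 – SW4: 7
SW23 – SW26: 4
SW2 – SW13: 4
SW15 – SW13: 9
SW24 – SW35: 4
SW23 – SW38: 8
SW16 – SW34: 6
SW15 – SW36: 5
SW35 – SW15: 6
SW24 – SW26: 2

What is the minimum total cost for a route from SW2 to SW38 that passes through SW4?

Best SW2 to SW4: SW2 → SW13 → SW4 costing 8
Best SW4 to SW38: SW4 → SW26 → SW23 → SW38 costing 19
Total via SW4: 8 + 19 = 27.

27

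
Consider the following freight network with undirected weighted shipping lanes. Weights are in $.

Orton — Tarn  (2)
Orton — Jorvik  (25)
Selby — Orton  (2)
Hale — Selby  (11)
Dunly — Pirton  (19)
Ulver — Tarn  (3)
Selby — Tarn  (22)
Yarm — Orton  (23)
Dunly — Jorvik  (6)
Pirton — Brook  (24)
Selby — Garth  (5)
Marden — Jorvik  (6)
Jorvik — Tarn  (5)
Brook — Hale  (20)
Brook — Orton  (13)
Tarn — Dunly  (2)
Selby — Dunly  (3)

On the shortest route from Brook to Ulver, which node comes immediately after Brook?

Orton

Enumerating some paths:
Brook–Orton–Tarn–Ulver: 13+2+3 = 18
Brook–Orton–Selby–Dunly–Tarn–Ulver: 13+2+3+2+3 = 23
Cheapest is Brook–Orton–Tarn–Ulver at $18.
So from Brook the first move is to Orton.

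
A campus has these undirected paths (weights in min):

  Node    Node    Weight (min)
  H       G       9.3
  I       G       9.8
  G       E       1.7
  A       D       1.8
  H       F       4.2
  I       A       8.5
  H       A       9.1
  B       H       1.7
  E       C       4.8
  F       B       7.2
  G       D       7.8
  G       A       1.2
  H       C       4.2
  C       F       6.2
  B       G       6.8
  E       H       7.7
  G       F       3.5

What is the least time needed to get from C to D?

Settle nodes by increasing distance from C:
C: 0
H: 4.2  (via C)
E: 4.8  (via C)
B: 5.9  (via H)
F: 6.2  (via C)
G: 6.5  (via E)
A: 7.7  (via G)
D: 9.5  (via A)
Shortest route: C–E–G–A–D = 9.5 min.

9.5 min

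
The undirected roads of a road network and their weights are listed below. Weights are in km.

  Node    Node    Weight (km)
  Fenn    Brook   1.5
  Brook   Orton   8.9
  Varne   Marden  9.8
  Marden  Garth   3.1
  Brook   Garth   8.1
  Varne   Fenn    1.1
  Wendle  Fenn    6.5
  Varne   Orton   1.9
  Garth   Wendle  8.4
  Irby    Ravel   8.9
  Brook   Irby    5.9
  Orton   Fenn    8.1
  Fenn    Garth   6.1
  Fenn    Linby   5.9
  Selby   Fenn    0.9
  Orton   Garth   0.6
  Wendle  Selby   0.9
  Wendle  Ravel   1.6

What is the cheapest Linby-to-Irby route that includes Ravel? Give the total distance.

Best Linby to Ravel: Linby → Fenn → Selby → Wendle → Ravel costing 9.3
Shortest Ravel→Irby: Ravel → Irby = 8.9
Total via Ravel: 9.3 + 8.9 = 18.2 km.

18.2 km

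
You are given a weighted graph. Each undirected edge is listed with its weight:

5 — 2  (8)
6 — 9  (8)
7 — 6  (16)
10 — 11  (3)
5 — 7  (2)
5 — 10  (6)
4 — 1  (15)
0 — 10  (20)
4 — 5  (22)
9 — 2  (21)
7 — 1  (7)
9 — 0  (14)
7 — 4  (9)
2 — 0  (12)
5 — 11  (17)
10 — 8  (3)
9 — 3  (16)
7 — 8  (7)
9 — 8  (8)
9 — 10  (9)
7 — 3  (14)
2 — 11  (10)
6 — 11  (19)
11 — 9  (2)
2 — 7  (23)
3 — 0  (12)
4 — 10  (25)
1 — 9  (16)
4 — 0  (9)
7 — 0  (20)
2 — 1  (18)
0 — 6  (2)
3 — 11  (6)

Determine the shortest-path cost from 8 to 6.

Shortest distances from 8:
8: 0
10: 3  (via 8)
11: 6  (via 10)
7: 7  (via 8)
9: 8  (via 8)
5: 9  (via 10)
3: 12  (via 11)
1: 14  (via 7)
2: 16  (via 11)
4: 16  (via 7)
6: 16  (via 9)
Shortest route: 8 → 9 → 6 = 16.

16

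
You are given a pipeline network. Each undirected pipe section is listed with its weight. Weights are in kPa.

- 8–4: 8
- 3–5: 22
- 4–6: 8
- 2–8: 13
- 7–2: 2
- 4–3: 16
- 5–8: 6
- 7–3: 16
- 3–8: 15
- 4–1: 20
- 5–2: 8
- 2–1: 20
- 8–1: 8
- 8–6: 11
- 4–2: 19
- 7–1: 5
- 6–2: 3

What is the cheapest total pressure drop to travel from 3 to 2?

Shortest distances from 3:
3: 0
8: 15  (via 3)
4: 16  (via 3)
7: 16  (via 3)
2: 18  (via 7)
Shortest route: 3–7–2 = 18 kPa.

18 kPa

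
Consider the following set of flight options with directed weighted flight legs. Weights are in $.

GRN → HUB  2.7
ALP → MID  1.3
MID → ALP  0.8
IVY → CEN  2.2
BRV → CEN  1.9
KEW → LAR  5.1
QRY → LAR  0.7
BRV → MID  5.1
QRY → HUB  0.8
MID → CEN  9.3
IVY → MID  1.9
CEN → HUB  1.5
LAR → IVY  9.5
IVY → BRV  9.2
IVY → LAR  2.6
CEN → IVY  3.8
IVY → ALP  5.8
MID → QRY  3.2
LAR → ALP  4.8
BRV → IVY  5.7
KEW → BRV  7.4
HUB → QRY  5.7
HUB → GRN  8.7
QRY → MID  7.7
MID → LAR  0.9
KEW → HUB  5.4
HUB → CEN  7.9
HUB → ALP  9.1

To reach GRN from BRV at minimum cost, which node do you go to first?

Candidate routes:
BRV → CEN → HUB → GRN: 1.9+1.5+8.7 = 12.1
BRV → CEN → IVY → MID → QRY → HUB → GRN: 1.9+3.8+1.9+3.2+0.8+8.7 = 20.3
BRV → MID → QRY → HUB → GRN: 5.1+3.2+0.8+8.7 = 17.8
BRV → IVY → CEN → HUB → GRN: 5.7+2.2+1.5+8.7 = 18.1
Cheapest is BRV → CEN → HUB → GRN at $12.1.
So from BRV the first move is to CEN.

CEN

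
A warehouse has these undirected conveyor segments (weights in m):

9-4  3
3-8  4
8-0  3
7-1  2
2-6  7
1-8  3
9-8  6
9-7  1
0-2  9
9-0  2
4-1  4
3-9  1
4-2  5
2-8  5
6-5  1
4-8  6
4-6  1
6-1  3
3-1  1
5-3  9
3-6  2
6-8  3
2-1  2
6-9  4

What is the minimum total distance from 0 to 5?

Running Dijkstra from 0:
0: 0
9: 2  (via 0)
3: 3  (via 9)
7: 3  (via 9)
8: 3  (via 0)
1: 4  (via 3)
4: 5  (via 9)
6: 5  (via 3)
2: 6  (via 1)
5: 6  (via 6)
Shortest route: 0 → 9 → 3 → 6 → 5 = 6 m.

6 m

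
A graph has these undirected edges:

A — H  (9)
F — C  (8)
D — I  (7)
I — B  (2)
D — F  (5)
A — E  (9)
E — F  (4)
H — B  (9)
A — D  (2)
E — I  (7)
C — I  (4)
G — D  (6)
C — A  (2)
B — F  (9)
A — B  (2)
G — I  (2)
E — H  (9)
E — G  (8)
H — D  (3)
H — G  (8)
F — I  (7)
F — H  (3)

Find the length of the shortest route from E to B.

Settle nodes by increasing distance from E:
E: 0
F: 4  (via E)
H: 7  (via F)
I: 7  (via E)
G: 8  (via E)
A: 9  (via E)
B: 9  (via I)
Shortest route: E–I–B = 9.

9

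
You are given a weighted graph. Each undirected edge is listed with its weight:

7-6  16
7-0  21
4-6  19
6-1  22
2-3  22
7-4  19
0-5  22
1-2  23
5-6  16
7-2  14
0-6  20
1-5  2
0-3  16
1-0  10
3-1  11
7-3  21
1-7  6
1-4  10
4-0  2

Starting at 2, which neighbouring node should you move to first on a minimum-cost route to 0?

Enumerating some paths:
2 → 7 → 1 → 0: 14+6+10 = 30
2 → 7 → 1 → 4 → 0: 14+6+10+2 = 32
The minimum is 30 via 2 → 7 → 1 → 0.
So from 2 the first move is to 7.

7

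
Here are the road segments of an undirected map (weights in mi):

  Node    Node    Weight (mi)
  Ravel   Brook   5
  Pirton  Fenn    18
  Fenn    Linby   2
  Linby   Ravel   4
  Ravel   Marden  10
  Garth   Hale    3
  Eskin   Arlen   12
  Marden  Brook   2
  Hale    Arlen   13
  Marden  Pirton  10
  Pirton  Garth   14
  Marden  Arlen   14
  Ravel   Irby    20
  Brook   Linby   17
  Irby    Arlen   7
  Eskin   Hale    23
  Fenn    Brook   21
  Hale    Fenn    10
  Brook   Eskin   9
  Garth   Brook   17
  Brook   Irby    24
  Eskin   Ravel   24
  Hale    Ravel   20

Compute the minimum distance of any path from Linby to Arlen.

25 mi

Settle nodes by increasing distance from Linby:
Linby: 0
Fenn: 2  (via Linby)
Ravel: 4  (via Linby)
Brook: 9  (via Ravel)
Marden: 11  (via Brook)
Hale: 12  (via Fenn)
Garth: 15  (via Hale)
Eskin: 18  (via Brook)
Pirton: 20  (via Fenn)
Irby: 24  (via Ravel)
Arlen: 25  (via Marden)
Shortest route: Linby → Ravel → Brook → Marden → Arlen = 25 mi.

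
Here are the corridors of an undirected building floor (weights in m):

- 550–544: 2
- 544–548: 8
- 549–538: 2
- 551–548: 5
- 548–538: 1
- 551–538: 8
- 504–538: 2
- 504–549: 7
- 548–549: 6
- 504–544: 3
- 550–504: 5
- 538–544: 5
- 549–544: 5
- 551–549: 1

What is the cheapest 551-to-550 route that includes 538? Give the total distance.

Best 551 to 538: 551–549–538 costing 3
Best 538 to 550: 538–504–550 costing 7
Total via 538: 3 + 7 = 10 m.

10 m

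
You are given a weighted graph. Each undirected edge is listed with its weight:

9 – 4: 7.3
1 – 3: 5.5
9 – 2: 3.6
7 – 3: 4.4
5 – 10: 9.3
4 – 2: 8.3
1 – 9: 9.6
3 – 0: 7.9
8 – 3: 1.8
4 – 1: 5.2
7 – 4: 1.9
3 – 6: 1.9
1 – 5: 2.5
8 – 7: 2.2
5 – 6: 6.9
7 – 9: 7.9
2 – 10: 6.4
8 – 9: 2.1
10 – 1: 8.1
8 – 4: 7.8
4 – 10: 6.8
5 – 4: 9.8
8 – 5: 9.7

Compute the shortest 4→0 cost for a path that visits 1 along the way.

Best 4 to 1: 4–1 costing 5.2
Best 1 to 0: 1–3–0 costing 13.4
Total via 1: 5.2 + 13.4 = 18.6.

18.6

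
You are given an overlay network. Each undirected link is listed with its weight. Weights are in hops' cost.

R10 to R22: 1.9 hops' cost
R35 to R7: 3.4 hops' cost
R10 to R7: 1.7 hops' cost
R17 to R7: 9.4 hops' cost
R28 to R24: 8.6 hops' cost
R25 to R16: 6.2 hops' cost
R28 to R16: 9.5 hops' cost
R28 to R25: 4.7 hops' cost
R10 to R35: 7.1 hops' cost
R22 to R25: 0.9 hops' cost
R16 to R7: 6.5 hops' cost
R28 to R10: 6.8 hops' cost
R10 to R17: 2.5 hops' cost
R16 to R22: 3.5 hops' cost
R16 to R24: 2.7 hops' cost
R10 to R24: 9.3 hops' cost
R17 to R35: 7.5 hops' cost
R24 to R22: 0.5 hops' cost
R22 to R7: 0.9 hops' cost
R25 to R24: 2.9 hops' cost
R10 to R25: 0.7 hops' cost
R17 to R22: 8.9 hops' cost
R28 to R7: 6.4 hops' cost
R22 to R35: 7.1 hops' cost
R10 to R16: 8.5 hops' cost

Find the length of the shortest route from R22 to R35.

4.3 hops' cost

Settle nodes by increasing distance from R22:
R22: 0
R24: 0.5  (via R22)
R7: 0.9  (via R22)
R25: 0.9  (via R22)
R10: 1.6  (via R25)
R16: 3.2  (via R24)
R17: 4.1  (via R10)
R35: 4.3  (via R7)
Shortest route: R22 → R7 → R35 = 4.3 hops' cost.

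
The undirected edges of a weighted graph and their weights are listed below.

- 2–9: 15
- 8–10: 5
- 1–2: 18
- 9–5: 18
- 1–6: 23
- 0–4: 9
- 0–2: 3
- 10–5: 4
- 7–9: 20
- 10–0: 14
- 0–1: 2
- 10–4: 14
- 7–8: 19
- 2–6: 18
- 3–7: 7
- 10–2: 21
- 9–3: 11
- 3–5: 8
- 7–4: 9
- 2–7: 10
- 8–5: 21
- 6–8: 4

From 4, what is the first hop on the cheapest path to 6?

Compare a few routes:
4 - 0 - 2 - 6: 9+3+18 = 30
4 - 10 - 8 - 6: 14+5+4 = 23
The minimum is 23 via 4 - 10 - 8 - 6.
So from 4 the first move is to 10.

10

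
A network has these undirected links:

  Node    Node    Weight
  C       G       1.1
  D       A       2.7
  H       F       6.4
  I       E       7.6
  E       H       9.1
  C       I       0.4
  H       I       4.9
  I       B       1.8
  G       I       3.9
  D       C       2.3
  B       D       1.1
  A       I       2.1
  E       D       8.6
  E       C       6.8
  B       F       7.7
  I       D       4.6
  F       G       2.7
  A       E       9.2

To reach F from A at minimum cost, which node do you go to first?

I

Candidate routes:
A → D → C → G → F: 2.7+2.3+1.1+2.7 = 8.8
A → I → C → G → F: 2.1+0.4+1.1+2.7 = 6.3
A → I → G → F: 2.1+3.9+2.7 = 8.7
Cheapest is A → I → C → G → F at 6.3.
So from A the first move is to I.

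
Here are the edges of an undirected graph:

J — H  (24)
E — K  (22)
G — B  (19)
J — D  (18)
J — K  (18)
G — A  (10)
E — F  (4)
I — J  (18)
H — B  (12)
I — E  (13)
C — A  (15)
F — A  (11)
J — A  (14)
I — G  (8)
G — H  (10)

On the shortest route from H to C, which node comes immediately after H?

Enumerating some paths:
H - G - A - C: 10+10+15 = 35
H - B - G - A - C: 12+19+10+15 = 56
H - J - A - C: 24+14+15 = 53
Cheapest is H - G - A - C at 35.
So from H the first move is to G.

G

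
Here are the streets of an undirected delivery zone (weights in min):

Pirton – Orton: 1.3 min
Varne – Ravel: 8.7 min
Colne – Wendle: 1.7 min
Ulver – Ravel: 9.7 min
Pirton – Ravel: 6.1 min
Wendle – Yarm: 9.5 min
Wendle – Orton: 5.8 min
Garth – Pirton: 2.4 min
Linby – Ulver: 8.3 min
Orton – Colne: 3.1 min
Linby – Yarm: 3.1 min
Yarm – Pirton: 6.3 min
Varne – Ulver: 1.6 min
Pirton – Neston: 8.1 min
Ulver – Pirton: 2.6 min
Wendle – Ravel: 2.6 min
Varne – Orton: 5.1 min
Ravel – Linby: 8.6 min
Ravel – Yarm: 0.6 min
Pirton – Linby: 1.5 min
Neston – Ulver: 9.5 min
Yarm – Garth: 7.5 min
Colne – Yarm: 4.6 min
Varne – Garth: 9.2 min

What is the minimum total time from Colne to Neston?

Compare a few routes:
Colne–Orton–Pirton–Ulver–Neston: 3.1+1.3+2.6+9.5 = 16.5
Colne–Yarm–Linby–Pirton–Neston: 4.6+3.1+1.5+8.1 = 17.3
Colne–Orton–Pirton–Neston: 3.1+1.3+8.1 = 12.5
Colne–Wendle–Orton–Pirton–Neston: 1.7+5.8+1.3+8.1 = 16.9
The minimum is 12.5 min via Colne–Orton–Pirton–Neston.

12.5 min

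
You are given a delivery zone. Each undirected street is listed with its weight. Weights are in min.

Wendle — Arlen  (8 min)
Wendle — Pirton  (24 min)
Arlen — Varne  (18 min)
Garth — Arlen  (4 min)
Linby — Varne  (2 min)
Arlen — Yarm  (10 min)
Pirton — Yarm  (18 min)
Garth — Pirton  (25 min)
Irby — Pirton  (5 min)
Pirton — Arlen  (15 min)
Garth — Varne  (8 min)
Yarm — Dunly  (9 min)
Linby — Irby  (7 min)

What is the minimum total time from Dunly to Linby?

Shortest distances from Dunly:
Dunly: 0
Yarm: 9  (via Dunly)
Arlen: 19  (via Yarm)
Garth: 23  (via Arlen)
Pirton: 27  (via Yarm)
Wendle: 27  (via Arlen)
Varne: 31  (via Garth)
Irby: 32  (via Pirton)
Linby: 33  (via Varne)
Shortest route: Dunly → Yarm → Arlen → Garth → Varne → Linby = 33 min.

33 min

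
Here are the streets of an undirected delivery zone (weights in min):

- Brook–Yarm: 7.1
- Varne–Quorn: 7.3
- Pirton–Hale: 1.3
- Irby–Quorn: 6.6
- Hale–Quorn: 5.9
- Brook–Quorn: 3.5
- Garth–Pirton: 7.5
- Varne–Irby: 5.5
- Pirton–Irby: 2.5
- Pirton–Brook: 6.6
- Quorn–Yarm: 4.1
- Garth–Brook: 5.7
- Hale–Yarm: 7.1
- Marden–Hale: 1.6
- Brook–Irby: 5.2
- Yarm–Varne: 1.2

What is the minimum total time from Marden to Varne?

Shortest distances from Marden:
Marden: 0
Hale: 1.6  (via Marden)
Pirton: 2.9  (via Hale)
Irby: 5.4  (via Pirton)
Quorn: 7.5  (via Hale)
Yarm: 8.7  (via Hale)
Brook: 9.5  (via Pirton)
Varne: 9.9  (via Yarm)
Shortest route: Marden → Hale → Yarm → Varne = 9.9 min.

9.9 min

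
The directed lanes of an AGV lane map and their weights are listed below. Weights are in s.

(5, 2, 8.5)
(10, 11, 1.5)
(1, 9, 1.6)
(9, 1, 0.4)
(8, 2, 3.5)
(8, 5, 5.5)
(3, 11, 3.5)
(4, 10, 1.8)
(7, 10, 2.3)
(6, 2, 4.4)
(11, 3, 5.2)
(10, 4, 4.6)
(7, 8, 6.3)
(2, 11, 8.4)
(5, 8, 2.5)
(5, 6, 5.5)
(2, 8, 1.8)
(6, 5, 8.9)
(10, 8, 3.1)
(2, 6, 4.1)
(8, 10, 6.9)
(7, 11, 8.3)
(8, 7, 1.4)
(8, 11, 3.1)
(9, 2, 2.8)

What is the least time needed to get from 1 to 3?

14.5 s

Running Dijkstra from 1:
1: 0
9: 1.6  (via 1)
2: 4.4  (via 9)
8: 6.2  (via 2)
7: 7.6  (via 8)
6: 8.5  (via 2)
11: 9.3  (via 8)
10: 9.9  (via 7)
5: 11.7  (via 8)
3: 14.5  (via 11)
Shortest route: 1–9–2–8–11–3 = 14.5 s.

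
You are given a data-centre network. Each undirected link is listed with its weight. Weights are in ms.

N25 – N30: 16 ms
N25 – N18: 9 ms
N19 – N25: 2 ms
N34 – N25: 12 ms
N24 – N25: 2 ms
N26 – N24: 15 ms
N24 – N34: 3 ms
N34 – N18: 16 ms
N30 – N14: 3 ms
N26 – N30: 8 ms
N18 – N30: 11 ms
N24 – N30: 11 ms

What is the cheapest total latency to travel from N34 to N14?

Settle nodes by increasing distance from N34:
N34: 0
N24: 3  (via N34)
N25: 5  (via N24)
N19: 7  (via N25)
N18: 14  (via N25)
N30: 14  (via N24)
N14: 17  (via N30)
Shortest route: N34 → N24 → N30 → N14 = 17 ms.

17 ms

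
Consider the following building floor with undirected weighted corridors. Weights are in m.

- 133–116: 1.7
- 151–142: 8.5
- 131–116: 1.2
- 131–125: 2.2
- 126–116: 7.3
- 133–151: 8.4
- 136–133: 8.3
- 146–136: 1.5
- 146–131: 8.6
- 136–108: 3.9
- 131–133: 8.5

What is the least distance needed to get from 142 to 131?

Settle nodes by increasing distance from 142:
142: 0
151: 8.5  (via 142)
133: 16.9  (via 151)
116: 18.6  (via 133)
131: 19.8  (via 116)
Shortest route: 142–151–133–116–131 = 19.8 m.

19.8 m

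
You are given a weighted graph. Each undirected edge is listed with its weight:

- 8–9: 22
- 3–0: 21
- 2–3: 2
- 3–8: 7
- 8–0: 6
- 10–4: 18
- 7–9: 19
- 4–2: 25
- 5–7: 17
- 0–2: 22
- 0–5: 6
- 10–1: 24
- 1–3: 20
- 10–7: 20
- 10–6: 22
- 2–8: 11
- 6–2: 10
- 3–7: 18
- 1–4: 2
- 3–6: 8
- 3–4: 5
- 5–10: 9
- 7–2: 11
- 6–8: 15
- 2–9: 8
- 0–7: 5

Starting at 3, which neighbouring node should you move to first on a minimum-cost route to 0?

8

Compare a few routes:
3 - 2 - 7 - 0: 2+11+5 = 18
3 - 2 - 8 - 0: 2+11+6 = 19
3 - 8 - 0: 7+6 = 13
Cheapest is 3 - 8 - 0 at 13.
So from 3 the first move is to 8.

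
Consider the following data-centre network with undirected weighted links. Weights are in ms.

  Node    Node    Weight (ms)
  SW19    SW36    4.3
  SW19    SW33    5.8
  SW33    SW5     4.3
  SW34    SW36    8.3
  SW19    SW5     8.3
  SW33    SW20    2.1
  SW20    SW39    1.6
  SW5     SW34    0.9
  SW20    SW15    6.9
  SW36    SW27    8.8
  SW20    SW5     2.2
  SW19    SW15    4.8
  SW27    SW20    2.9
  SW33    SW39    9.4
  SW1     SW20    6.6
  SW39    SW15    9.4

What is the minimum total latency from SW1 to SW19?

14.5 ms

Settle nodes by increasing distance from SW1:
SW1: 0
SW20: 6.6  (via SW1)
SW39: 8.2  (via SW20)
SW33: 8.7  (via SW20)
SW5: 8.8  (via SW20)
SW27: 9.5  (via SW20)
SW34: 9.7  (via SW5)
SW15: 13.5  (via SW20)
SW19: 14.5  (via SW33)
Shortest route: SW1–SW20–SW33–SW19 = 14.5 ms.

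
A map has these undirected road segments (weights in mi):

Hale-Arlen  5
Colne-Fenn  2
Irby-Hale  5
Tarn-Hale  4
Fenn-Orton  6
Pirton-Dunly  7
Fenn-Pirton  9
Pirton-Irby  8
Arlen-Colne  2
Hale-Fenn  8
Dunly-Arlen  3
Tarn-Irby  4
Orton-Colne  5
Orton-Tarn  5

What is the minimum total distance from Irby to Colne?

12 mi

Candidate routes:
Irby → Hale → Arlen → Colne: 5+5+2 = 12
Irby → Hale → Fenn → Colne: 5+8+2 = 15
Irby → Tarn → Hale → Arlen → Colne: 4+4+5+2 = 15
Irby → Tarn → Orton → Colne: 4+5+5 = 14
Cheapest is Irby → Hale → Arlen → Colne at 12 mi.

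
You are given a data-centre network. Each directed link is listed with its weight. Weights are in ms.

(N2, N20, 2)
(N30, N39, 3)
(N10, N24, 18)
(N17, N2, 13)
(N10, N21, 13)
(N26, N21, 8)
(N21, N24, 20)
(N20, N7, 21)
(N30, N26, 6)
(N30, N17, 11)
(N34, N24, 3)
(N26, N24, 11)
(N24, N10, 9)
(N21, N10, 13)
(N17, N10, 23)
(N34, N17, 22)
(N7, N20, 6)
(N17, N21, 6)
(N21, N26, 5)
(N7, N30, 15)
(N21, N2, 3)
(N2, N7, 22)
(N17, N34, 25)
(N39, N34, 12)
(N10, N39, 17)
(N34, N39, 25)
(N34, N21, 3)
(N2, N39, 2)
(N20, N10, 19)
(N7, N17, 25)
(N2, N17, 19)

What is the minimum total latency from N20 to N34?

48 ms

Running Dijkstra from N20:
N20: 0
N10: 19  (via N20)
N7: 21  (via N20)
N21: 32  (via N10)
N2: 35  (via N21)
N39: 36  (via N10)
N30: 36  (via N7)
N26: 37  (via N21)
N24: 37  (via N10)
N17: 46  (via N7)
N34: 48  (via N39)
Shortest route: N20–N10–N39–N34 = 48 ms.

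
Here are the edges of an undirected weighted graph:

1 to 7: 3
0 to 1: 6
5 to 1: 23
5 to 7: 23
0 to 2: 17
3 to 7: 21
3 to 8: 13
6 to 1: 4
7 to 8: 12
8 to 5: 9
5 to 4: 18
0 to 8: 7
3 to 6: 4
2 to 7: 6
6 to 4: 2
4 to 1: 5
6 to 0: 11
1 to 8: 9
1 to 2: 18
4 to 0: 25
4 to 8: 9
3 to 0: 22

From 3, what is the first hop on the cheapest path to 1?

Enumerating some paths:
3 → 6 → 4 → 1: 4+2+5 = 11
3 → 6 → 1: 4+4 = 8
The minimum is 8 via 3 → 6 → 1.
So from 3 the first move is to 6.

6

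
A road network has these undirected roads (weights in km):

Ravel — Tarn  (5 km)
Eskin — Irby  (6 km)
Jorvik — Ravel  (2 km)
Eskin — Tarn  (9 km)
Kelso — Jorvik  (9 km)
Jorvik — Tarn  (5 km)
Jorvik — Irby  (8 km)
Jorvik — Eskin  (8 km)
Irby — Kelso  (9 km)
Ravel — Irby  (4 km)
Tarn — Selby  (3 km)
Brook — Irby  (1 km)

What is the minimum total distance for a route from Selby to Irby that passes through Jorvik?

Shortest Selby→Jorvik: Selby → Tarn → Jorvik = 8
Best Jorvik to Irby: Jorvik → Ravel → Irby costing 6
Total via Jorvik: 8 + 6 = 14 km.

14 km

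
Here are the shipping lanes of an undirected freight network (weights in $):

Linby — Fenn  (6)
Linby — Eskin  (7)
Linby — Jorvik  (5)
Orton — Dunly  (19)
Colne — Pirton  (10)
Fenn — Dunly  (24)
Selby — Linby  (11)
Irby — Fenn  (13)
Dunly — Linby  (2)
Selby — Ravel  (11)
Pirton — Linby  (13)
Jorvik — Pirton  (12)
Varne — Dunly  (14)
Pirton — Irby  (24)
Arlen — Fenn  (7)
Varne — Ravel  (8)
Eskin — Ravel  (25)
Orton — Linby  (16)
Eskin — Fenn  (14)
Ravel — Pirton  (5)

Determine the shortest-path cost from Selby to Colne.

$26

Running Dijkstra from Selby:
Selby: 0
Ravel: 11  (via Selby)
Linby: 11  (via Selby)
Dunly: 13  (via Linby)
Pirton: 16  (via Ravel)
Jorvik: 16  (via Linby)
Fenn: 17  (via Linby)
Eskin: 18  (via Linby)
Varne: 19  (via Ravel)
Arlen: 24  (via Fenn)
Colne: 26  (via Pirton)
Shortest route: Selby–Ravel–Pirton–Colne = $26.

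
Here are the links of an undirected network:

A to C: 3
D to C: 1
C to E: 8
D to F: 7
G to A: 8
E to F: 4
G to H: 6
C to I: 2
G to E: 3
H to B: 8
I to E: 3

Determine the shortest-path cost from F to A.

Enumerating some paths:
F - E - I - C - A: 4+3+2+3 = 12
F - E - C - A: 4+8+3 = 15
F - D - C - A: 7+1+3 = 11
The minimum is 11 via F - D - C - A.

11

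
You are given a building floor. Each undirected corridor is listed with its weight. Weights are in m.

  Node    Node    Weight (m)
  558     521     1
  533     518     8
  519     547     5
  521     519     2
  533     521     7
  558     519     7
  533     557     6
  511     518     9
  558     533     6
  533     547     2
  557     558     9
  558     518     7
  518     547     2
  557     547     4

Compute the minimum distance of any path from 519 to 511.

16 m

Settle nodes by increasing distance from 519:
519: 0
521: 2  (via 519)
558: 3  (via 521)
547: 5  (via 519)
533: 7  (via 547)
518: 7  (via 547)
557: 9  (via 547)
511: 16  (via 518)
Shortest route: 519–547–518–511 = 16 m.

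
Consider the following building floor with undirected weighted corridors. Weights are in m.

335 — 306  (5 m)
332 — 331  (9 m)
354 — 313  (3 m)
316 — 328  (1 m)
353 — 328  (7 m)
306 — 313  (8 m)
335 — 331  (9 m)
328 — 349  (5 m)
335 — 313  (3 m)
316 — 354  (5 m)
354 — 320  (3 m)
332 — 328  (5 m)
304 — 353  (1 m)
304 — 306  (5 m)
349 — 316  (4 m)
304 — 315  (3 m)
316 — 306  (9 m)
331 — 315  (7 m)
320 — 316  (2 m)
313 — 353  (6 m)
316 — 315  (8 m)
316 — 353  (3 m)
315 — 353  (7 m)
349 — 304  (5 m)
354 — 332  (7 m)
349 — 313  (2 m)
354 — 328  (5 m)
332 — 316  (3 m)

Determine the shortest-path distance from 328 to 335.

10 m

Candidate routes:
328 - 354 - 313 - 335: 5+3+3 = 11
328 - 349 - 313 - 335: 5+2+3 = 10
The minimum is 10 m via 328 - 349 - 313 - 335.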